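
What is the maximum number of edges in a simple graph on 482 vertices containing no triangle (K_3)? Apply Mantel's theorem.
ex(482, K_3) = ⌊482^2/4⌋ = 58081

Mantel (1907): a triangle-free graph on n vertices has at most ⌊n^2/4⌋ edges, with equality for the complete bipartite graph K_{⌊n/2⌋, ⌈n/2⌉}. For n = 482: ⌊482^2/4⌋ = ⌊232324/4⌋ = 58081. The extremal graph is K_{241, 241}, which has 241·241 = 58081 edges.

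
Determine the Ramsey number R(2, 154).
R(2, 154) = 154

R(2, k) = k for all k ≥ 2: in a 2-colouring of K_k, either some edge is red (a red K_2) or all edges are blue (a blue K_k). And K_{153} coloured all-blue has no blue K_154, so R(2, 154) > 153. Hence R(2, 154) = 154.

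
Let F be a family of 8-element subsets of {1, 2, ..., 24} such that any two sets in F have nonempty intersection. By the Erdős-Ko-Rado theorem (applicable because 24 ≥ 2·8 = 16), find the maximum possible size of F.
max |F| = C(23, 7) = 245157

Erdős-Ko-Rado (1961): when n ≥ 2k, max |F| = C(n−1, k−1). The bound is attained by the star {A : i ∈ A} for any fixed i ∈ [n]. Here C(24−1, 8−1) = C(23, 7) = 245157.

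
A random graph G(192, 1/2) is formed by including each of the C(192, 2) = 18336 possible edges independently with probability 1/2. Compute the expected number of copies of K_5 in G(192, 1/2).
E[# K_5] = C(192, 5) · (1/2)^C(5, 2) = 2063130048 / 2^10 = 32236407/16 = 2014775.4375

For each 5-subset S of vertices (there are C(192, 5) = 2063130048 such S), let X_S = 1 if S induces a K_5 (all C(5, 2) = 10 edges present). Then P(X_S = 1) = (1/2)^10 = 1/1024. By linearity of expectation, E[# K_5] = C(192, 5) · (1/2)^10 = 2063130048 / 1024 = 32236407/16 = 2014775.4375.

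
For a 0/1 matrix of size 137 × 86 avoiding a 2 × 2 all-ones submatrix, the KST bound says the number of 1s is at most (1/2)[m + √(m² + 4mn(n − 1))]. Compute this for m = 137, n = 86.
z(137, 86; 2, 2) ≤ (1/2)[137 + √(137² + 4·137·86·85)] = (1/2)[137 + √4024649] = 1071.5764

Kővári–Sós–Turán: let r_1, ..., r_137 be the row sums and z = Σ r_i the total number of 1s. Each pair of columns can share at most one row with both entries 1 (else a 2×2 all-ones block appears), so Σ_i C(r_i, 2) ≤ C(86, 2) = 3655. By convexity Σ_i C(r_i, 2) ≥ 137·C(z/137, 2) = z(z − 137)/(2·137), giving z² − 137z − 137·86·85 ≤ 0 and hence z ≤ (1/2)[137 + √(18769 + 4·1001470)] = (1/2)[137 + √4024649] ≈ (1/2)(137 + 2006.1528) = 1071.5764.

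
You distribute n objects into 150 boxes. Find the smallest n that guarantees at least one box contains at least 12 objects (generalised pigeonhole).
n = (12 − 1)·150 + 1 = 1651

By the generalised pigeonhole principle, to guarantee some box contains ≥ r objects we need more than (r − 1) · k objects total. Threshold: n = (r − 1) · k + 1. With r = 12 and k = 150: n = 11 · 150 + 1 = 1650 + 1 = 1651. For n = 1650 = 11 · 150, we can put exactly 11 objects in every box, avoiding 12 in any single one — so 1651 is tight.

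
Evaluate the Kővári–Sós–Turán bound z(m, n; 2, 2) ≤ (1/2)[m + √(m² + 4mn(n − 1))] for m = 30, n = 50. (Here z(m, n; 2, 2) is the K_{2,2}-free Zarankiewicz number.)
z(30, 50; 2, 2) ≤ (1/2)[30 + √(30² + 4·30·50·49)] = (1/2)[30 + √294900] = 286.5235

Kővári–Sós–Turán: let r_1, ..., r_30 be the row sums and z = Σ r_i the total number of 1s. Each pair of columns can share at most one row with both entries 1 (else a 2×2 all-ones block appears), so Σ_i C(r_i, 2) ≤ C(50, 2) = 1225. By convexity Σ_i C(r_i, 2) ≥ 30·C(z/30, 2) = z(z − 30)/(2·30), giving z² − 30z − 30·50·49 ≤ 0 and hence z ≤ (1/2)[30 + √(900 + 4·73500)] = (1/2)[30 + √294900] ≈ (1/2)(30 + 543.047) = 286.5235.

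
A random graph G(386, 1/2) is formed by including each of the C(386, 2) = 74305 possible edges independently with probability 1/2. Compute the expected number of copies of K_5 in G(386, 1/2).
E[# K_5] = C(386, 5) · (1/2)^C(5, 2) = 69576110912 / 2^10 = 1087126733/16 = 67945420.8125

For each 5-subset S of vertices (there are C(386, 5) = 69576110912 such S), let X_S = 1 if S induces a K_5 (all C(5, 2) = 10 edges present). Then P(X_S = 1) = (1/2)^10 = 1/1024. By linearity of expectation, E[# K_5] = C(386, 5) · (1/2)^10 = 69576110912 / 1024 = 1087126733/16 = 67945420.8125.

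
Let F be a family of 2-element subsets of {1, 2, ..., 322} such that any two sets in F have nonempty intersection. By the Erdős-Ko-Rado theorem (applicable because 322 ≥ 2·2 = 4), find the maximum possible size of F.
max |F| = C(321, 1) = 321

Erdős-Ko-Rado (1961): when n ≥ 2k, max |F| = C(n−1, k−1). The bound is attained by the star {A : i ∈ A} for any fixed i ∈ [n]. Here C(322−1, 2−1) = C(321, 1) = 321.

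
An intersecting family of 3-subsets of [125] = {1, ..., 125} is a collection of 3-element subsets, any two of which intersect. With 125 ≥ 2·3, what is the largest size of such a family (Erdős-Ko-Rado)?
max |F| = C(124, 2) = 7626

The Erdős-Ko-Rado theorem states: for n ≥ 2k, an intersecting family of k-subsets of an n-element set has size at most C(n − 1, k − 1), with equality for 'star' families {A ⊆ [n] : |A| = k, i ∈ A} (fix an element i). For n = 125, k = 3: C(124, 2) = 7626.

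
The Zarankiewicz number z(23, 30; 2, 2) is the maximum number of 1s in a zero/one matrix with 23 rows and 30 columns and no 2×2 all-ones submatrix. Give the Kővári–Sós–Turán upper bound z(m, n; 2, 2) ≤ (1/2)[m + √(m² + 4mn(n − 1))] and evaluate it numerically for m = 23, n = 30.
z(23, 30; 2, 2) ≤ (1/2)[23 + √(23² + 4·23·30·29)] = (1/2)[23 + √80569] = 153.4234

Kővári–Sós–Turán: let r_1, ..., r_23 be the row sums and z = Σ r_i the total number of 1s. Each pair of columns can share at most one row with both entries 1 (else a 2×2 all-ones block appears), so Σ_i C(r_i, 2) ≤ C(30, 2) = 435. By convexity Σ_i C(r_i, 2) ≥ 23·C(z/23, 2) = z(z − 23)/(2·23), giving z² − 23z − 23·30·29 ≤ 0 and hence z ≤ (1/2)[23 + √(529 + 4·20010)] = (1/2)[23 + √80569] ≈ (1/2)(23 + 283.8468) = 153.4234.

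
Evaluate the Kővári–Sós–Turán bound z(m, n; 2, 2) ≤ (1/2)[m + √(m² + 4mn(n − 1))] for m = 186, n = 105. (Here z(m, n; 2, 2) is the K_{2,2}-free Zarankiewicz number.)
z(186, 105; 2, 2) ≤ (1/2)[186 + √(186² + 4·186·105·104)] = (1/2)[186 + √8159076] = 1521.2048

Kővári–Sós–Turán: let r_1, ..., r_186 be the row sums and z = Σ r_i the total number of 1s. Each pair of columns can share at most one row with both entries 1 (else a 2×2 all-ones block appears), so Σ_i C(r_i, 2) ≤ C(105, 2) = 5460. By convexity Σ_i C(r_i, 2) ≥ 186·C(z/186, 2) = z(z − 186)/(2·186), giving z² − 186z − 186·105·104 ≤ 0 and hence z ≤ (1/2)[186 + √(34596 + 4·2031120)] = (1/2)[186 + √8159076] ≈ (1/2)(186 + 2856.4096) = 1521.2048.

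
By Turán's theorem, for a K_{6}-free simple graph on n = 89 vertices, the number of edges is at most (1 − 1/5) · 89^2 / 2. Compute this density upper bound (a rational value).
Turán density bound = (4/5) · 89^2/2 = 15842/5 ≈ 3168.4

Turán's theorem: ex(n, K_{r+1}) is achieved by the complete r-partite Turán graph T(n, r) with parts as balanced as possible, and is at most (1 − 1/r) · n^2/2. For r = 5, n = 89: the density bound is (4/5) · 7921/2 = 15842/5 ≈ 3168.4. The integer-valued extremum is e(T(89, 5)) = 3168, which is strictly less than the density bound 15842/5 since 5 ∤ 89 (the parts of T(89, 5) cannot all be equal).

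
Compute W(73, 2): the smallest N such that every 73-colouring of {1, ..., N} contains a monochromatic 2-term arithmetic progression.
W(73, 2) = 73 + 1 = 74

A 2-term AP is any pair of integers, so a monochromatic 2-AP exists iff some colour is used at least twice. With 73 colours, the colouring i ↦ i on {1, ..., 73} uses each colour once, avoiding any monochromatic pair, so W(73, 2) > 73. For {1, ..., 74}, pigeonhole forces two integers of the same colour, which form a monochromatic 2-AP. Hence W(73, 2) = 74.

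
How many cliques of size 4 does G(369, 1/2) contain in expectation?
E[# K_4] = C(369, 4) · (1/2)^C(4, 2) = 759993876 / 2^6 = 189998469/16 = 11874904.3125

For each 4-subset S of vertices (there are C(369, 4) = 759993876 such S), let X_S = 1 if S induces a K_4 (all C(4, 2) = 6 edges present). Then P(X_S = 1) = (1/2)^6 = 1/64. By linearity of expectation, E[# K_4] = C(369, 4) · (1/2)^6 = 759993876 / 64 = 189998469/16 = 11874904.3125.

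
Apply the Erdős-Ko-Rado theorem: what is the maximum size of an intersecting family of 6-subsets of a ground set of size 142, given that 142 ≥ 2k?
max |F| = C(141, 5) = 432295143

The Erdős-Ko-Rado theorem states: for n ≥ 2k, an intersecting family of k-subsets of an n-element set has size at most C(n − 1, k − 1), with equality for 'star' families {A ⊆ [n] : |A| = k, i ∈ A} (fix an element i). For n = 142, k = 6: C(141, 5) = 432295143.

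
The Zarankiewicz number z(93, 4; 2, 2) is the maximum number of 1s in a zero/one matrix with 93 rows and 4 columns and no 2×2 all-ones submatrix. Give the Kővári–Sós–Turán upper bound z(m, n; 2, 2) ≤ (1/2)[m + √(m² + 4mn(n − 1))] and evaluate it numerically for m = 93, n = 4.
z(93, 4; 2, 2) ≤ (1/2)[93 + √(93² + 4·93·4·3)] = (1/2)[93 + √13113] = 103.756

Kővári–Sós–Turán: let r_1, ..., r_93 be the row sums and z = Σ r_i the total number of 1s. Each pair of columns can share at most one row with both entries 1 (else a 2×2 all-ones block appears), so Σ_i C(r_i, 2) ≤ C(4, 2) = 6. By convexity Σ_i C(r_i, 2) ≥ 93·C(z/93, 2) = z(z − 93)/(2·93), giving z² − 93z − 93·4·3 ≤ 0 and hence z ≤ (1/2)[93 + √(8649 + 4·1116)] = (1/2)[93 + √13113] ≈ (1/2)(93 + 114.512) = 103.756.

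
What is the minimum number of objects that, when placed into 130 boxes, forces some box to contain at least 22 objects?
n = (22 − 1)·130 + 1 = 2731

By the generalised pigeonhole principle, to guarantee some box contains ≥ r objects we need more than (r − 1) · k objects total. Threshold: n = (r − 1) · k + 1. With r = 22 and k = 130: n = 21 · 130 + 1 = 2730 + 1 = 2731. For n = 2730 = 21 · 130, we can put exactly 21 objects in every box, avoiding 22 in any single one — so 2731 is tight.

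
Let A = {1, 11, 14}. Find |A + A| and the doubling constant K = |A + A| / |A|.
K = |A + A| / |A| = 6/3 = 2

Enumerate A + A = {a + b : a, b ∈ A}. With |A| = 3, there are |A|^2 = 9 ordered sum pairs; collecting distinct values, A + A = {2, 12, 15, 22, 25, 28}, so |A + A| = 6. Thus K = 6/3 = 2. For comparison, the minimum possible |A + A| over all 3-element sets is 2·3 − 1 = 5 (so min K = 5/3), attained only by arithmetic progressions.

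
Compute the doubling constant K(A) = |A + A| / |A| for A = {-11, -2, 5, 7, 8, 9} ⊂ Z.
K = |A + A| / |A| = 18/6 = 3

Enumerate A + A = {a + b : a, b ∈ A}. With |A| = 6, there are |A|^2 = 36 ordered sum pairs; collecting distinct values, A + A = {-22, -13, -6, -4, -3, -2, 3, 5, 6, 7, 10, 12, 13, 14, 15, 16, 17, 18}, so |A + A| = 18. Thus K = 18/6 = 3. For comparison, the minimum possible |A + A| over all 6-element sets is 2·6 − 1 = 11 (so min K = 11/6), attained only by arithmetic progressions.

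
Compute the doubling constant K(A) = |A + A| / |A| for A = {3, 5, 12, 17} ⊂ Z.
K = |A + A| / |A| = 10/4 = 5/2

Enumerate A + A = {a + b : a, b ∈ A}. With |A| = 4, there are |A|^2 = 16 ordered sum pairs; collecting distinct values, A + A = {6, 8, 10, 15, 17, 20, 22, 24, 29, 34}, so |A + A| = 10. Thus K = 10/4 = 5/2. For comparison, the minimum possible |A + A| over all 4-element sets is 2·4 − 1 = 7 (so min K = 7/4), attained only by arithmetic progressions.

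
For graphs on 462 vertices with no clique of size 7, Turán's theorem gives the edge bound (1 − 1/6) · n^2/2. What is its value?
Turán density bound = (5/6) · 462^2/2 = 88935

Turán's theorem: ex(n, K_{r+1}) is achieved by the complete r-partite Turán graph T(n, r) with parts as balanced as possible, and is at most (1 − 1/r) · n^2/2. For r = 6, n = 462: the density bound is (5/6) · 213444/2 = 88935. Since 6 ∣ 462, the Turán graph T(462, 6) has parts of equal size 77, and its edge count e(T(462, 6)) = 88935 attains the density bound exactly.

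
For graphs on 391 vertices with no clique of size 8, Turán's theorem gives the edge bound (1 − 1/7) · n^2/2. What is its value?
Turán density bound = (6/7) · 391^2/2 = 458643/7 ≈ 65520.4286

Turán's theorem: ex(n, K_{r+1}) is achieved by the complete r-partite Turán graph T(n, r) with parts as balanced as possible, and is at most (1 − 1/r) · n^2/2. For r = 7, n = 391: the density bound is (6/7) · 152881/2 = 458643/7 ≈ 65520.4286. The integer-valued extremum is e(T(391, 7)) = 65520, which is strictly less than the density bound 458643/7 since 7 ∤ 391 (the parts of T(391, 7) cannot all be equal).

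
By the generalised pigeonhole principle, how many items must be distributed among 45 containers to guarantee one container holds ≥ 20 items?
n = (20 − 1)·45 + 1 = 856

By the generalised pigeonhole principle, to guarantee some box contains ≥ r objects we need more than (r − 1) · k objects total. Threshold: n = (r − 1) · k + 1. With r = 20 and k = 45: n = 19 · 45 + 1 = 855 + 1 = 856. For n = 855 = 19 · 45, we can put exactly 19 objects in every box, avoiding 20 in any single one — so 856 is tight.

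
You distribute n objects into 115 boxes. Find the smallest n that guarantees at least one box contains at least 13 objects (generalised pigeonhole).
n = (13 − 1)·115 + 1 = 1381

By the generalised pigeonhole principle, to guarantee some box contains ≥ r objects we need more than (r − 1) · k objects total. Threshold: n = (r − 1) · k + 1. With r = 13 and k = 115: n = 12 · 115 + 1 = 1380 + 1 = 1381. For n = 1380 = 12 · 115, we can put exactly 12 objects in every box, avoiding 13 in any single one — so 1381 is tight.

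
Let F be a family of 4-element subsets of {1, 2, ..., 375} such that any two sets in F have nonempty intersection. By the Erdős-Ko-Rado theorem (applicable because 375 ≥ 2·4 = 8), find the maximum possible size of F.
max |F| = C(374, 3) = 8649124

The Erdős-Ko-Rado theorem states: for n ≥ 2k, an intersecting family of k-subsets of an n-element set has size at most C(n − 1, k − 1), with equality for 'star' families {A ⊆ [n] : |A| = k, i ∈ A} (fix an element i). For n = 375, k = 4: C(374, 3) = 8649124.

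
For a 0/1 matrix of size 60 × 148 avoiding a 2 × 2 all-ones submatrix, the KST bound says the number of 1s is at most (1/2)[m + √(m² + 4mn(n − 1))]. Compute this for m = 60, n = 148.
z(60, 148; 2, 2) ≤ (1/2)[60 + √(60² + 4·60·148·147)] = (1/2)[60 + √5225040] = 1172.9173

Kővári–Sós–Turán: let r_1, ..., r_60 be the row sums and z = Σ r_i the total number of 1s. Each pair of columns can share at most one row with both entries 1 (else a 2×2 all-ones block appears), so Σ_i C(r_i, 2) ≤ C(148, 2) = 10878. By convexity Σ_i C(r_i, 2) ≥ 60·C(z/60, 2) = z(z − 60)/(2·60), giving z² − 60z − 60·148·147 ≤ 0 and hence z ≤ (1/2)[60 + √(3600 + 4·1305360)] = (1/2)[60 + √5225040] ≈ (1/2)(60 + 2285.8346) = 1172.9173.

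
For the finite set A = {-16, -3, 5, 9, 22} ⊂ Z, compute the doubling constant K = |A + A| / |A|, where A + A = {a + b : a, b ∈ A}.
K = |A + A| / |A| = 14/5

Enumerate A + A = {a + b : a, b ∈ A}. With |A| = 5, there are |A|^2 = 25 ordered sum pairs; collecting distinct values, A + A = {-32, -19, -11, -7, -6, 2, 6, 10, 14, 18, 19, 27, 31, 44}, so |A + A| = 14. Thus K = 14/5. For comparison, the minimum possible |A + A| over all 5-element sets is 2·5 − 1 = 9 (so min K = 9/5), attained only by arithmetic progressions.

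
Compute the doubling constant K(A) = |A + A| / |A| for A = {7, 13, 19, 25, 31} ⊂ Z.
K = |A + A| / |A| = 9/5

Enumerate A + A = {a + b : a, b ∈ A}. With |A| = 5, there are |A|^2 = 25 ordered sum pairs; collecting distinct values, A + A = {14, 20, 26, 32, 38, 44, 50, 56, 62}, so |A + A| = 9. Thus K = 9/5. Here |A + A| = 2|A| − 1 = 9, the minimum possible — so K = 9/5 is minimal, which holds iff A is an arithmetic progression.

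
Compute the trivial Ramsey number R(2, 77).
R(2, 77) = 77

R(2, k) = k for all k ≥ 2: in a 2-colouring of K_k, either some edge is red (a red K_2) or all edges are blue (a blue K_k). And K_{76} coloured all-blue has no blue K_77, so R(2, 77) > 76. Hence R(2, 77) = 77.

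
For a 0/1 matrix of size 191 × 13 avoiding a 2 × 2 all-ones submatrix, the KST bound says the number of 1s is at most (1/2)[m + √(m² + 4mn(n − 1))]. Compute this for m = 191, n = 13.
z(191, 13; 2, 2) ≤ (1/2)[191 + √(191² + 4·191·13·12)] = (1/2)[191 + √155665] = 292.772

Kővári–Sós–Turán: let r_1, ..., r_191 be the row sums and z = Σ r_i the total number of 1s. Each pair of columns can share at most one row with both entries 1 (else a 2×2 all-ones block appears), so Σ_i C(r_i, 2) ≤ C(13, 2) = 78. By convexity Σ_i C(r_i, 2) ≥ 191·C(z/191, 2) = z(z − 191)/(2·191), giving z² − 191z − 191·13·12 ≤ 0 and hence z ≤ (1/2)[191 + √(36481 + 4·29796)] = (1/2)[191 + √155665] ≈ (1/2)(191 + 394.544) = 292.772.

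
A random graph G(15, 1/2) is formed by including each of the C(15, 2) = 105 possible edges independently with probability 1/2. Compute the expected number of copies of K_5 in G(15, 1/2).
E[# K_5] = C(15, 5) · (1/2)^C(5, 2) = 3003 / 2^10 ≈ 2.932617

For each 5-subset S of vertices (there are C(15, 5) = 3003 such S), let X_S = 1 if S induces a K_5 (all C(5, 2) = 10 edges present). Then P(X_S = 1) = (1/2)^10 = 1/1024. By linearity of expectation, E[# K_5] = C(15, 5) · (1/2)^10 = 3003 / 1024 ≈ 2.932617.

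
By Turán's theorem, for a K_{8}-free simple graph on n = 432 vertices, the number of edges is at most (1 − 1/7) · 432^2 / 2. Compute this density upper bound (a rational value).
Turán density bound = (6/7) · 432^2/2 = 559872/7 ≈ 79981.7143

Turán's theorem: ex(n, K_{r+1}) is achieved by the complete r-partite Turán graph T(n, r) with parts as balanced as possible, and is at most (1 − 1/r) · n^2/2. For r = 7, n = 432: the density bound is (6/7) · 186624/2 = 559872/7 ≈ 79981.7143. The integer-valued extremum is e(T(432, 7)) = 79981, which is strictly less than the density bound 559872/7 since 7 ∤ 432 (the parts of T(432, 7) cannot all be equal).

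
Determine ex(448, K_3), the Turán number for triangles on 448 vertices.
ex(448, K_3) = ⌊448^2/4⌋ = 50176

Mantel (1907): a triangle-free graph on n vertices has at most ⌊n^2/4⌋ edges, with equality for the complete bipartite graph K_{⌊n/2⌋, ⌈n/2⌉}. For n = 448: ⌊448^2/4⌋ = ⌊200704/4⌋ = 50176. The extremal graph is K_{224, 224}, which has 224·224 = 50176 edges.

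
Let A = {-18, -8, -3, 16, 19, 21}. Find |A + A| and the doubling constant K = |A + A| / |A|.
K = |A + A| / |A| = 20/6 = 10/3

Enumerate A + A = {a + b : a, b ∈ A}. With |A| = 6, there are |A|^2 = 36 ordered sum pairs; collecting distinct values, A + A = {-36, -26, -21, -16, -11, -6, -2, 1, 3, 8, 11, 13, 16, 18, 32, 35, 37, 38, 40, 42}, so |A + A| = 20. Thus K = 20/6 = 10/3. For comparison, the minimum possible |A + A| over all 6-element sets is 2·6 − 1 = 11 (so min K = 11/6), attained only by arithmetic progressions.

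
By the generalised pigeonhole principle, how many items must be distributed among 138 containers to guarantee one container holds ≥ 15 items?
n = (15 − 1)·138 + 1 = 1933

By the generalised pigeonhole principle, to guarantee some box contains ≥ r objects we need more than (r − 1) · k objects total. Threshold: n = (r − 1) · k + 1. With r = 15 and k = 138: n = 14 · 138 + 1 = 1932 + 1 = 1933. For n = 1932 = 14 · 138, we can put exactly 14 objects in every box, avoiding 15 in any single one — so 1933 is tight.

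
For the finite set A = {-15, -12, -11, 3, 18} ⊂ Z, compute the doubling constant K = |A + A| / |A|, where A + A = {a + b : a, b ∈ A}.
K = |A + A| / |A| = 14/5

Enumerate A + A = {a + b : a, b ∈ A}. With |A| = 5, there are |A|^2 = 25 ordered sum pairs; collecting distinct values, A + A = {-30, -27, -26, -24, -23, -22, -12, -9, -8, 3, 6, 7, 21, 36}, so |A + A| = 14. Thus K = 14/5. For comparison, the minimum possible |A + A| over all 5-element sets is 2·5 − 1 = 9 (so min K = 9/5), attained only by arithmetic progressions.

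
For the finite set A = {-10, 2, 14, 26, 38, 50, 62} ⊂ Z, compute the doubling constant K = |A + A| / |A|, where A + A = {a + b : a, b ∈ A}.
K = |A + A| / |A| = 13/7

Enumerate A + A = {a + b : a, b ∈ A}. With |A| = 7, there are |A|^2 = 49 ordered sum pairs; collecting distinct values, A + A = {-20, -8, 4, 16, 28, 40, 52, 64, 76, 88, 100, 112, 124}, so |A + A| = 13. Thus K = 13/7. Here |A + A| = 2|A| − 1 = 13, the minimum possible — so K = 13/7 is minimal, which holds iff A is an arithmetic progression.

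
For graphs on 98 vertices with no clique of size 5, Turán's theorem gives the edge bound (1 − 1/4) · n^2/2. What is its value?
Turán density bound = (3/4) · 98^2/2 = 7203/2 ≈ 3601.5

Turán's theorem: ex(n, K_{r+1}) is achieved by the complete r-partite Turán graph T(n, r) with parts as balanced as possible, and is at most (1 − 1/r) · n^2/2. For r = 4, n = 98: the density bound is (3/4) · 9604/2 = 7203/2 ≈ 3601.5. The integer-valued extremum is e(T(98, 4)) = 3601, which is strictly less than the density bound 7203/2 since 4 ∤ 98 (the parts of T(98, 4) cannot all be equal).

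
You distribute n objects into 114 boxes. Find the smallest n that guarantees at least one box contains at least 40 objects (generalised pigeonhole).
n = (40 − 1)·114 + 1 = 4447

By the generalised pigeonhole principle, to guarantee some box contains ≥ r objects we need more than (r − 1) · k objects total. Threshold: n = (r − 1) · k + 1. With r = 40 and k = 114: n = 39 · 114 + 1 = 4446 + 1 = 4447. For n = 4446 = 39 · 114, we can put exactly 39 objects in every box, avoiding 40 in any single one — so 4447 is tight.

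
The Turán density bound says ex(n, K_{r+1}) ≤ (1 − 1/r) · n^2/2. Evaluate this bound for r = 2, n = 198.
Turán density bound = (1/2) · 198^2/2 = 9801

Turán's theorem: ex(n, K_{r+1}) is achieved by the complete r-partite Turán graph T(n, r) with parts as balanced as possible, and is at most (1 − 1/r) · n^2/2. For r = 2, n = 198: the density bound is (1/2) · 39204/2 = 9801. Since 2 ∣ 198, the Turán graph T(198, 2) has parts of equal size 99, and its edge count e(T(198, 2)) = 9801 attains the density bound exactly.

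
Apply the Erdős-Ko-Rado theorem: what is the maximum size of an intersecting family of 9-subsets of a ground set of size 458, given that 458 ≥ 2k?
max |F| = C(457, 8) = 44366325514679025

Erdős-Ko-Rado (1961): when n ≥ 2k, max |F| = C(n−1, k−1). The bound is attained by the star {A : i ∈ A} for any fixed i ∈ [n]. Here C(458−1, 9−1) = C(457, 8) = 44366325514679025.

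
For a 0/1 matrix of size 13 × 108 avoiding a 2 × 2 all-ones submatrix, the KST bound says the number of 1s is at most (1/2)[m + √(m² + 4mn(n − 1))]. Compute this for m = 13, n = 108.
z(13, 108; 2, 2) ≤ (1/2)[13 + √(13² + 4·13·108·107)] = (1/2)[13 + √601081] = 394.1471

Kővári–Sós–Turán: let r_1, ..., r_13 be the row sums and z = Σ r_i the total number of 1s. Each pair of columns can share at most one row with both entries 1 (else a 2×2 all-ones block appears), so Σ_i C(r_i, 2) ≤ C(108, 2) = 5778. By convexity Σ_i C(r_i, 2) ≥ 13·C(z/13, 2) = z(z − 13)/(2·13), giving z² − 13z − 13·108·107 ≤ 0 and hence z ≤ (1/2)[13 + √(169 + 4·150228)] = (1/2)[13 + √601081] ≈ (1/2)(13 + 775.2941) = 394.1471.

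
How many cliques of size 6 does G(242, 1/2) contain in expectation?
E[# K_6] = C(242, 6) · (1/2)^C(6, 2) = 262080288316 / 2^15 = 65520072079/8192 ≈ 7998055.673706

For each 6-subset S of vertices (there are C(242, 6) = 262080288316 such S), let X_S = 1 if S induces a K_6 (all C(6, 2) = 15 edges present). Then P(X_S = 1) = (1/2)^15 = 1/32768. By linearity of expectation, E[# K_6] = C(242, 6) · (1/2)^15 = 262080288316 / 32768 = 65520072079/8192 ≈ 7998055.673706.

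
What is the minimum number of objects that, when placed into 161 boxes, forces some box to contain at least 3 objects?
n = (3 − 1)·161 + 1 = 323

By the generalised pigeonhole principle, to guarantee some box contains ≥ r objects we need more than (r − 1) · k objects total. Threshold: n = (r − 1) · k + 1. With r = 3 and k = 161: n = 2 · 161 + 1 = 322 + 1 = 323. For n = 322 = 2 · 161, we can put exactly 2 objects in every box, avoiding 3 in any single one — so 323 is tight.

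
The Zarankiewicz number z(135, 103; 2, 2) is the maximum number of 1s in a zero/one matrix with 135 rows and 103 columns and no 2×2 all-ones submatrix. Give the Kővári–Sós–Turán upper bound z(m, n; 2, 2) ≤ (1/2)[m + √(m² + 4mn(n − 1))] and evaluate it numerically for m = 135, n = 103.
z(135, 103; 2, 2) ≤ (1/2)[135 + √(135² + 4·135·103·102)] = (1/2)[135 + √5691465] = 1260.3396

Kővári–Sós–Turán: let r_1, ..., r_135 be the row sums and z = Σ r_i the total number of 1s. Each pair of columns can share at most one row with both entries 1 (else a 2×2 all-ones block appears), so Σ_i C(r_i, 2) ≤ C(103, 2) = 5253. By convexity Σ_i C(r_i, 2) ≥ 135·C(z/135, 2) = z(z − 135)/(2·135), giving z² − 135z − 135·103·102 ≤ 0 and hence z ≤ (1/2)[135 + √(18225 + 4·1418310)] = (1/2)[135 + √5691465] ≈ (1/2)(135 + 2385.6791) = 1260.3396.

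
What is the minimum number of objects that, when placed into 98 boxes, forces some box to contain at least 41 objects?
n = (41 − 1)·98 + 1 = 3921

By the generalised pigeonhole principle, to guarantee some box contains ≥ r objects we need more than (r − 1) · k objects total. Threshold: n = (r − 1) · k + 1. With r = 41 and k = 98: n = 40 · 98 + 1 = 3920 + 1 = 3921. For n = 3920 = 40 · 98, we can put exactly 40 objects in every box, avoiding 41 in any single one — so 3921 is tight.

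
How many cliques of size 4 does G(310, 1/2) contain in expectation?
E[# K_4] = C(310, 4) · (1/2)^C(4, 2) = 377396635 / 2^6 = 5896822.421875

For each 4-subset S of vertices (there are C(310, 4) = 377396635 such S), let X_S = 1 if S induces a K_4 (all C(4, 2) = 6 edges present). Then P(X_S = 1) = (1/2)^6 = 1/64. By linearity of expectation, E[# K_4] = C(310, 4) · (1/2)^6 = 377396635 / 64 = 5896822.421875.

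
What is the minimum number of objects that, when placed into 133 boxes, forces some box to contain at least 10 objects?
n = (10 − 1)·133 + 1 = 1198

By the generalised pigeonhole principle, to guarantee some box contains ≥ r objects we need more than (r − 1) · k objects total. Threshold: n = (r − 1) · k + 1. With r = 10 and k = 133: n = 9 · 133 + 1 = 1197 + 1 = 1198. For n = 1197 = 9 · 133, we can put exactly 9 objects in every box, avoiding 10 in any single one — so 1198 is tight.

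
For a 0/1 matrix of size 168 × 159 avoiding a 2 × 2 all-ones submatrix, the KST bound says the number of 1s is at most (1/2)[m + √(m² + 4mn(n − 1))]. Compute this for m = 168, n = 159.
z(168, 159; 2, 2) ≤ (1/2)[168 + √(168² + 4·168·159·158)] = (1/2)[168 + √16910208] = 2140.1012

Kővári–Sós–Turán: let r_1, ..., r_168 be the row sums and z = Σ r_i the total number of 1s. Each pair of columns can share at most one row with both entries 1 (else a 2×2 all-ones block appears), so Σ_i C(r_i, 2) ≤ C(159, 2) = 12561. By convexity Σ_i C(r_i, 2) ≥ 168·C(z/168, 2) = z(z − 168)/(2·168), giving z² − 168z − 168·159·158 ≤ 0 and hence z ≤ (1/2)[168 + √(28224 + 4·4220496)] = (1/2)[168 + √16910208] ≈ (1/2)(168 + 4112.2023) = 2140.1012.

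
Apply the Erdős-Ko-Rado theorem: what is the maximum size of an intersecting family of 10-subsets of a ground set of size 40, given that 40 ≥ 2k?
max |F| = C(39, 9) = 211915132

The Erdős-Ko-Rado theorem states: for n ≥ 2k, an intersecting family of k-subsets of an n-element set has size at most C(n − 1, k − 1), with equality for 'star' families {A ⊆ [n] : |A| = k, i ∈ A} (fix an element i). For n = 40, k = 10: C(39, 9) = 211915132.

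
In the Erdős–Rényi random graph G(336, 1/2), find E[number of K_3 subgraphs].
E[# K_3] = C(336, 3) · (1/2)^C(3, 2) = 6265840 / 2^3 = 783230

For each 3-subset S of vertices (there are C(336, 3) = 6265840 such S), let X_S = 1 if S induces a K_3 (all C(3, 2) = 3 edges present). Then P(X_S = 1) = (1/2)^3 = 1/8. By linearity of expectation, E[# K_3] = C(336, 3) · (1/2)^3 = 6265840 / 8 = 783230.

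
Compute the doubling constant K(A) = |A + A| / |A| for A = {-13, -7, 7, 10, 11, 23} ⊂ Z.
K = |A + A| / |A| = 21/6 = 7/2

Enumerate A + A = {a + b : a, b ∈ A}. With |A| = 6, there are |A|^2 = 36 ordered sum pairs; collecting distinct values, A + A = {-26, -20, -14, -6, -3, -2, 0, 3, 4, 10, 14, 16, 17, 18, 20, 21, 22, 30, 33, 34, 46}, so |A + A| = 21. Thus K = 21/6 = 7/2. For comparison, the minimum possible |A + A| over all 6-element sets is 2·6 − 1 = 11 (so min K = 11/6), attained only by arithmetic progressions.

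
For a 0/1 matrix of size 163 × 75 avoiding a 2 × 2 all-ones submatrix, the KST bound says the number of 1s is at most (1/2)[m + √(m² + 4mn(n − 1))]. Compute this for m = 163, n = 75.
z(163, 75; 2, 2) ≤ (1/2)[163 + √(163² + 4·163·75·74)] = (1/2)[163 + √3645169] = 1036.1163

Kővári–Sós–Turán: let r_1, ..., r_163 be the row sums and z = Σ r_i the total number of 1s. Each pair of columns can share at most one row with both entries 1 (else a 2×2 all-ones block appears), so Σ_i C(r_i, 2) ≤ C(75, 2) = 2775. By convexity Σ_i C(r_i, 2) ≥ 163·C(z/163, 2) = z(z − 163)/(2·163), giving z² − 163z − 163·75·74 ≤ 0 and hence z ≤ (1/2)[163 + √(26569 + 4·904650)] = (1/2)[163 + √3645169] ≈ (1/2)(163 + 1909.2326) = 1036.1163.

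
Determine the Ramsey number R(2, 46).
R(2, 46) = 46

R(2, k) = k for all k ≥ 2: in a 2-colouring of K_k, either some edge is red (a red K_2) or all edges are blue (a blue K_k). And K_{45} coloured all-blue has no blue K_46, so R(2, 46) > 45. Hence R(2, 46) = 46.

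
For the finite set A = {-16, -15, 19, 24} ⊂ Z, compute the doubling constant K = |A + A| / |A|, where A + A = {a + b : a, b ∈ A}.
K = |A + A| / |A| = 10/4 = 5/2

Enumerate A + A = {a + b : a, b ∈ A}. With |A| = 4, there are |A|^2 = 16 ordered sum pairs; collecting distinct values, A + A = {-32, -31, -30, 3, 4, 8, 9, 38, 43, 48}, so |A + A| = 10. Thus K = 10/4 = 5/2. For comparison, the minimum possible |A + A| over all 4-element sets is 2·4 − 1 = 7 (so min K = 7/4), attained only by arithmetic progressions.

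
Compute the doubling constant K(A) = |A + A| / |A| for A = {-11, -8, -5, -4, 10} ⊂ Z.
K = |A + A| / |A| = 14/5

Enumerate A + A = {a + b : a, b ∈ A}. With |A| = 5, there are |A|^2 = 25 ordered sum pairs; collecting distinct values, A + A = {-22, -19, -16, -15, -13, -12, -10, -9, -8, -1, 2, 5, 6, 20}, so |A + A| = 14. Thus K = 14/5. For comparison, the minimum possible |A + A| over all 5-element sets is 2·5 − 1 = 9 (so min K = 9/5), attained only by arithmetic progressions.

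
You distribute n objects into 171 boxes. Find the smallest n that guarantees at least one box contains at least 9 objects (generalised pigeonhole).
n = (9 − 1)·171 + 1 = 1369

By the generalised pigeonhole principle, to guarantee some box contains ≥ r objects we need more than (r − 1) · k objects total. Threshold: n = (r − 1) · k + 1. With r = 9 and k = 171: n = 8 · 171 + 1 = 1368 + 1 = 1369. For n = 1368 = 8 · 171, we can put exactly 8 objects in every box, avoiding 9 in any single one — so 1369 is tight.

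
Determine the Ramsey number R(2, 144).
R(2, 144) = 144

R(2, k) = k for all k ≥ 2: in a 2-colouring of K_k, either some edge is red (a red K_2) or all edges are blue (a blue K_k). And K_{143} coloured all-blue has no blue K_144, so R(2, 144) > 143. Hence R(2, 144) = 144.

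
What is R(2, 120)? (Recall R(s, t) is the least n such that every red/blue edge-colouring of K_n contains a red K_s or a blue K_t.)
R(2, 120) = 120

R(2, k) = k for all k ≥ 2: in a 2-colouring of K_k, either some edge is red (a red K_2) or all edges are blue (a blue K_k). And K_{119} coloured all-blue has no blue K_120, so R(2, 120) > 119. Hence R(2, 120) = 120.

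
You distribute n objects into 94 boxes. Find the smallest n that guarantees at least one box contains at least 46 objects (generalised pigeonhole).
n = (46 − 1)·94 + 1 = 4231

By the generalised pigeonhole principle, to guarantee some box contains ≥ r objects we need more than (r − 1) · k objects total. Threshold: n = (r − 1) · k + 1. With r = 46 and k = 94: n = 45 · 94 + 1 = 4230 + 1 = 4231. For n = 4230 = 45 · 94, we can put exactly 45 objects in every box, avoiding 46 in any single one — so 4231 is tight.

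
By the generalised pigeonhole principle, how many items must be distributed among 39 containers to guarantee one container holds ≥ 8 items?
n = (8 − 1)·39 + 1 = 274

By the generalised pigeonhole principle, to guarantee some box contains ≥ r objects we need more than (r − 1) · k objects total. Threshold: n = (r − 1) · k + 1. With r = 8 and k = 39: n = 7 · 39 + 1 = 273 + 1 = 274. For n = 273 = 7 · 39, we can put exactly 7 objects in every box, avoiding 8 in any single one — so 274 is tight.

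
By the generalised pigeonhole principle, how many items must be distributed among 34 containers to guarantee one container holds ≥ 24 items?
n = (24 − 1)·34 + 1 = 783

By the generalised pigeonhole principle, to guarantee some box contains ≥ r objects we need more than (r − 1) · k objects total. Threshold: n = (r − 1) · k + 1. With r = 24 and k = 34: n = 23 · 34 + 1 = 782 + 1 = 783. For n = 782 = 23 · 34, we can put exactly 23 objects in every box, avoiding 24 in any single one — so 783 is tight.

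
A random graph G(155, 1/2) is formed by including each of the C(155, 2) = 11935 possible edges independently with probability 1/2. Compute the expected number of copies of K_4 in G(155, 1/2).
E[# K_4] = C(155, 4) · (1/2)^C(4, 2) = 23130030 / 2^6 = 11565015/32 = 361406.71875

For each 4-subset S of vertices (there are C(155, 4) = 23130030 such S), let X_S = 1 if S induces a K_4 (all C(4, 2) = 6 edges present). Then P(X_S = 1) = (1/2)^6 = 1/64. By linearity of expectation, E[# K_4] = C(155, 4) · (1/2)^6 = 23130030 / 64 = 11565015/32 = 361406.71875.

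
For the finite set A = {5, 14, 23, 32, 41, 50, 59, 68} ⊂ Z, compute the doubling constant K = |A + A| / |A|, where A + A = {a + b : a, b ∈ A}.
K = |A + A| / |A| = 15/8

Enumerate A + A = {a + b : a, b ∈ A}. With |A| = 8, there are |A|^2 = 64 ordered sum pairs; collecting distinct values, A + A = {10, 19, 28, 37, 46, 55, 64, 73, 82, 91, 100, 109, 118, 127, 136}, so |A + A| = 15. Thus K = 15/8. Here |A + A| = 2|A| − 1 = 15, the minimum possible — so K = 15/8 is minimal, which holds iff A is an arithmetic progression.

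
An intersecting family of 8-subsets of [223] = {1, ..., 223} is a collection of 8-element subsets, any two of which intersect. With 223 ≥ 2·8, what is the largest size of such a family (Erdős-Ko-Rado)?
max |F| = C(222, 7) = 4792382636184

The Erdős-Ko-Rado theorem states: for n ≥ 2k, an intersecting family of k-subsets of an n-element set has size at most C(n − 1, k − 1), with equality for 'star' families {A ⊆ [n] : |A| = k, i ∈ A} (fix an element i). For n = 223, k = 8: C(222, 7) = 4792382636184.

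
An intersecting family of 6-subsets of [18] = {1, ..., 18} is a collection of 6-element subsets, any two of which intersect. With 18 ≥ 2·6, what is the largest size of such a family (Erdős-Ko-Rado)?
max |F| = C(17, 5) = 6188

Erdős-Ko-Rado (1961): when n ≥ 2k, max |F| = C(n−1, k−1). The bound is attained by the star {A : i ∈ A} for any fixed i ∈ [n]. Here C(18−1, 6−1) = C(17, 5) = 6188.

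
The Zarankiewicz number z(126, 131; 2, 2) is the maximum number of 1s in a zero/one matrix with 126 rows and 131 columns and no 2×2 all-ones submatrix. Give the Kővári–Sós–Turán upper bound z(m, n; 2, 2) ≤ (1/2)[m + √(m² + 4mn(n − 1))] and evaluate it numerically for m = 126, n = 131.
z(126, 131; 2, 2) ≤ (1/2)[126 + √(126² + 4·126·131·130)] = (1/2)[126 + √8598996] = 1529.2022

Kővári–Sós–Turán: let r_1, ..., r_126 be the row sums and z = Σ r_i the total number of 1s. Each pair of columns can share at most one row with both entries 1 (else a 2×2 all-ones block appears), so Σ_i C(r_i, 2) ≤ C(131, 2) = 8515. By convexity Σ_i C(r_i, 2) ≥ 126·C(z/126, 2) = z(z − 126)/(2·126), giving z² − 126z − 126·131·130 ≤ 0 and hence z ≤ (1/2)[126 + √(15876 + 4·2145780)] = (1/2)[126 + √8598996] ≈ (1/2)(126 + 2932.4045) = 1529.2022.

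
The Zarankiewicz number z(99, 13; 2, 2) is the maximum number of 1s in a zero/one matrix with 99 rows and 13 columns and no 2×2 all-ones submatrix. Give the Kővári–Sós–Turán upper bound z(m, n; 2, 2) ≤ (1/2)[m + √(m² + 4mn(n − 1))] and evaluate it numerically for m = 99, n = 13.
z(99, 13; 2, 2) ≤ (1/2)[99 + √(99² + 4·99·13·12)] = (1/2)[99 + √71577] = 183.2694

Kővári–Sós–Turán: let r_1, ..., r_99 be the row sums and z = Σ r_i the total number of 1s. Each pair of columns can share at most one row with both entries 1 (else a 2×2 all-ones block appears), so Σ_i C(r_i, 2) ≤ C(13, 2) = 78. By convexity Σ_i C(r_i, 2) ≥ 99·C(z/99, 2) = z(z − 99)/(2·99), giving z² − 99z − 99·13·12 ≤ 0 and hence z ≤ (1/2)[99 + √(9801 + 4·15444)] = (1/2)[99 + √71577] ≈ (1/2)(99 + 267.5388) = 183.2694.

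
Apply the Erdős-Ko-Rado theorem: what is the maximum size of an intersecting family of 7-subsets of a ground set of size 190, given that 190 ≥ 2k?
max |F| = C(189, 6) = 58429377468

The Erdős-Ko-Rado theorem states: for n ≥ 2k, an intersecting family of k-subsets of an n-element set has size at most C(n − 1, k − 1), with equality for 'star' families {A ⊆ [n] : |A| = k, i ∈ A} (fix an element i). For n = 190, k = 7: C(189, 6) = 58429377468.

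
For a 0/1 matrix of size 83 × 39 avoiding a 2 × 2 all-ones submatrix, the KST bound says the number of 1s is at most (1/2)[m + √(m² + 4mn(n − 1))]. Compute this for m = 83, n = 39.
z(83, 39; 2, 2) ≤ (1/2)[83 + √(83² + 4·83·39·38)] = (1/2)[83 + √498913] = 394.6689

Kővári–Sós–Turán: let r_1, ..., r_83 be the row sums and z = Σ r_i the total number of 1s. Each pair of columns can share at most one row with both entries 1 (else a 2×2 all-ones block appears), so Σ_i C(r_i, 2) ≤ C(39, 2) = 741. By convexity Σ_i C(r_i, 2) ≥ 83·C(z/83, 2) = z(z − 83)/(2·83), giving z² − 83z − 83·39·38 ≤ 0 and hence z ≤ (1/2)[83 + √(6889 + 4·123006)] = (1/2)[83 + √498913] ≈ (1/2)(83 + 706.3377) = 394.6689.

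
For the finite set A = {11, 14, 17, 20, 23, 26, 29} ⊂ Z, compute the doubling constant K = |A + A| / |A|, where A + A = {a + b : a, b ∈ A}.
K = |A + A| / |A| = 13/7

Enumerate A + A = {a + b : a, b ∈ A}. With |A| = 7, there are |A|^2 = 49 ordered sum pairs; collecting distinct values, A + A = {22, 25, 28, 31, 34, 37, 40, 43, 46, 49, 52, 55, 58}, so |A + A| = 13. Thus K = 13/7. Here |A + A| = 2|A| − 1 = 13, the minimum possible — so K = 13/7 is minimal, which holds iff A is an arithmetic progression.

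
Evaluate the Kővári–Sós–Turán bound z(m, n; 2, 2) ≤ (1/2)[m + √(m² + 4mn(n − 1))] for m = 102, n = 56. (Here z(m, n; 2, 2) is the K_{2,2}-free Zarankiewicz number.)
z(102, 56; 2, 2) ≤ (1/2)[102 + √(102² + 4·102·56·55)] = (1/2)[102 + √1267044] = 613.8152

Kővári–Sós–Turán: let r_1, ..., r_102 be the row sums and z = Σ r_i the total number of 1s. Each pair of columns can share at most one row with both entries 1 (else a 2×2 all-ones block appears), so Σ_i C(r_i, 2) ≤ C(56, 2) = 1540. By convexity Σ_i C(r_i, 2) ≥ 102·C(z/102, 2) = z(z − 102)/(2·102), giving z² − 102z − 102·56·55 ≤ 0 and hence z ≤ (1/2)[102 + √(10404 + 4·314160)] = (1/2)[102 + √1267044] ≈ (1/2)(102 + 1125.6305) = 613.8152.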